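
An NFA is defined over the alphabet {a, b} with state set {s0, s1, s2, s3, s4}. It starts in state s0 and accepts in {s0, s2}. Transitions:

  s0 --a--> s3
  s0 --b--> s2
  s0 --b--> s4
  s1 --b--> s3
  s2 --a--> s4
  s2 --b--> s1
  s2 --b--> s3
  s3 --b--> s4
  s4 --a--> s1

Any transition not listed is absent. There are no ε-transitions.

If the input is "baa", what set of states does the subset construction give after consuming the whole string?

{s1}

Start in {s0}.
Read 'b': s0→{s2, s4}; now {s2, s4}.
Read 'a': s2→{s4}, s4→{s1}; now {s1, s4}.
Read 'a': s1→∅, s4→{s1}; now {s1}.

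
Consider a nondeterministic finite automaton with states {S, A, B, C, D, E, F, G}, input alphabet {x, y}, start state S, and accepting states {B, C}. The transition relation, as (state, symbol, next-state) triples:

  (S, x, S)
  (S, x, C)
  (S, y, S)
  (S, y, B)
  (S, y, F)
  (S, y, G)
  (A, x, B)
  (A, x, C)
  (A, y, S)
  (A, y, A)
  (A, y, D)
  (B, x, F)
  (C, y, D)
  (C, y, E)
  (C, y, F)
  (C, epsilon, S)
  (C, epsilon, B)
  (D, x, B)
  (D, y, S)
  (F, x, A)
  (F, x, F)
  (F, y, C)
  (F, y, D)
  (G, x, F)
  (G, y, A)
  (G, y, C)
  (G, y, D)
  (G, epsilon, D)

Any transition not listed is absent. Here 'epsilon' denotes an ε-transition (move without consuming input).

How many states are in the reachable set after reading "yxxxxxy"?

8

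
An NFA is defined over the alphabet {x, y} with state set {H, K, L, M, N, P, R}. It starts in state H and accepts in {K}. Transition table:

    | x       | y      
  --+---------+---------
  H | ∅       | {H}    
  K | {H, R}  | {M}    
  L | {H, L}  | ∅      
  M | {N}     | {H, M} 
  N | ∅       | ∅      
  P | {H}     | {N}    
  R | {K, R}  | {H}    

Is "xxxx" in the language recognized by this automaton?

Start in {H}.
Read 'x': H→∅; now ∅.
The set is empty and remains empty for the remaining 3 symbols.
The final set ∅ contains no accepting state.

No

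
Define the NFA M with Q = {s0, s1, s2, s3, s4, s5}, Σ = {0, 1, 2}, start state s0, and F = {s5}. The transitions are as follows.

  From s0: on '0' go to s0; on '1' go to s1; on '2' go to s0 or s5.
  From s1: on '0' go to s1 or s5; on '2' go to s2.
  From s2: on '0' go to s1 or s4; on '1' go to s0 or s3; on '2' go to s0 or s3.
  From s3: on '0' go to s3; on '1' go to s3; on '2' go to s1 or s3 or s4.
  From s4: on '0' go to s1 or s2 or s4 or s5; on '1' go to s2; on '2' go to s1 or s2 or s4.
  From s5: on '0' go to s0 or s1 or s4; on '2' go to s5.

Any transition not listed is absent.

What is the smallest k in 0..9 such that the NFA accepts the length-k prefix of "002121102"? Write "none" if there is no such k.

3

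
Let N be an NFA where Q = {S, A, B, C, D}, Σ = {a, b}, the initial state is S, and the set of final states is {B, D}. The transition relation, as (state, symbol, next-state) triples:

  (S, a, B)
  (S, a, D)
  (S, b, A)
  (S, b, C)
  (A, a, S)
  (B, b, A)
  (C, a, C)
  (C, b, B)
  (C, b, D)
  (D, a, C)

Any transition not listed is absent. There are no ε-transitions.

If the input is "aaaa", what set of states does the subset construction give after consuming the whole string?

{C}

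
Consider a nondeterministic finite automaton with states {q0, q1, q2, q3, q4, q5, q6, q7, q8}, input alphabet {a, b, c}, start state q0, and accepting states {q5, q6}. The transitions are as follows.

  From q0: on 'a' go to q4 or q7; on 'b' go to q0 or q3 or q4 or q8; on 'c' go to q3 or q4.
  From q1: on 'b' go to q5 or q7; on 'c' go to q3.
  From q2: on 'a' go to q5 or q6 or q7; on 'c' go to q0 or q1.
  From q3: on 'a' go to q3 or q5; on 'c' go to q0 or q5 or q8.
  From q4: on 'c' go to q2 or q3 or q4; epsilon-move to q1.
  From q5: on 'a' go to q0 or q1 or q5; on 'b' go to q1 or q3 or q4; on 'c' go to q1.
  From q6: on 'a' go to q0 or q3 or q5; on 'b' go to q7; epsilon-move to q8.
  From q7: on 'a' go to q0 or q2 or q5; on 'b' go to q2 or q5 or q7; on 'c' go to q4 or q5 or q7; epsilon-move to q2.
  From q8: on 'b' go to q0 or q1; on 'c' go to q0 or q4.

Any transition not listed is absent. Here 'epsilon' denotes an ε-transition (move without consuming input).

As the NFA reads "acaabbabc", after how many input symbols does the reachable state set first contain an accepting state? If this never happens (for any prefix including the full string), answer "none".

Start in {q0}.
Read 'a': q0→{q4, q7}; union {q4, q7}; ε-closure = {q1, q2, q4, q7}.
Read 'c': q1→{q3}, q2→{q0, q1}, q4→{q2, q3, q4}, q7→{q4, q5, q7}; now {q0, q1, q2, q3, q4, q5, q7}.
None of the earlier sets intersect F, but {q0, q1, q2, q3, q4, q5, q7} does.

2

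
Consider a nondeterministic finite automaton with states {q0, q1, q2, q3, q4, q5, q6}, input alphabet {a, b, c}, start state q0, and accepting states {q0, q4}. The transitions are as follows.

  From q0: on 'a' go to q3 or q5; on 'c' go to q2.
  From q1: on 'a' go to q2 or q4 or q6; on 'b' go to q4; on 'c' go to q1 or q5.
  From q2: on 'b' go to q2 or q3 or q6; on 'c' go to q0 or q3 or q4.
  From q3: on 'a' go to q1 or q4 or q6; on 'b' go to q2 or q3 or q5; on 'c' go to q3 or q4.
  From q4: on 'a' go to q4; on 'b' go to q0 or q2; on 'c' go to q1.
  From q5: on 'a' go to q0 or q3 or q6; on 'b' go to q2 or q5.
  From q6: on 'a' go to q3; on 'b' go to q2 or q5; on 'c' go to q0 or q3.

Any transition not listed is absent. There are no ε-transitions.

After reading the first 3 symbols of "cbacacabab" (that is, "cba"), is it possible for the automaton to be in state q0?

No

Start in {q0}.
Read 'c': {q0} → {q2}.
Read 'b': {q2} → {q2, q3, q6}.
Read 'a': {q2, q3, q6} → {q1, q3, q4, q6}.
State q0 is not in {q1, q3, q4, q6}.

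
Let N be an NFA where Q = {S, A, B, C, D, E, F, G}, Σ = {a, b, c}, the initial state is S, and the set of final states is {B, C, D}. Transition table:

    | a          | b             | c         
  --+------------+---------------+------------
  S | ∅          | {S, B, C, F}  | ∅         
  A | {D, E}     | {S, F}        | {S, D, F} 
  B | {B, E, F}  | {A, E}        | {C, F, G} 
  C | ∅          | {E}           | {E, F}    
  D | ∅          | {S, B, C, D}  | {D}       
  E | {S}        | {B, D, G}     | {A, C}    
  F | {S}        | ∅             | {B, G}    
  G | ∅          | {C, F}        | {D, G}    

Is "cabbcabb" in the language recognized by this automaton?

No

Start in {S}.
Read 'c': S→∅; now ∅.
The set is empty and remains empty for the remaining 7 symbols.
The final set ∅ contains no accepting state.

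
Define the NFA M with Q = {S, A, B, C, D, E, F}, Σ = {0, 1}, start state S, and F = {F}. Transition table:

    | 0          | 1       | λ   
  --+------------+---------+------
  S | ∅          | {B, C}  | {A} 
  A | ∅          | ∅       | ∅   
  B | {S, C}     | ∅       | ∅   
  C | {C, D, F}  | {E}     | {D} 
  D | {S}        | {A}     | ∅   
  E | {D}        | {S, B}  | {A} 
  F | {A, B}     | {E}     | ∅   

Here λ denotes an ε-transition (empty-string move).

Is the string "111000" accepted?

Start: ε-closure({S}) = {S, A}.
Read '1': S→{B, C}, A→∅; union {B, C}; ε-closure = {B, C, D}.
Read '1': B→∅, C→{E}, D→{A}; now {A, E}.
Read '1': A→∅, E→{S, B}; union {S, B}; ε-closure = {S, A, B}.
Read '0': S→∅, A→∅, B→{S, C}; union {S, C}; ε-closure = {S, A, C, D}.
Read '0': S→∅, A→∅, C→{C, D, F}, D→{S}; union {S, C, D, F}; ε-closure = {S, A, C, D, F}.
Read '0': S→∅, A→∅, C→{C, D, F}, D→{S}, F→{A, B}; now {S, A, B, C, D, F}.
The final set {S, A, B, C, D, F} contains the accepting state F.

Yes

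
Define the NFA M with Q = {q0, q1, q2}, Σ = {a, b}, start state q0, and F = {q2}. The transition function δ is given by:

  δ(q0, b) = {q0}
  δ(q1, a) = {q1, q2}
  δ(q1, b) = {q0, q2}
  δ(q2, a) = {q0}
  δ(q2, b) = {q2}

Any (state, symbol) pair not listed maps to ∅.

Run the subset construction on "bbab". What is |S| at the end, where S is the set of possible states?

Start in {q0}.
Read 'b': q0→{q0}; now {q0}.
Read 'b': q0→{q0}; now {q0}.
Read 'a': q0→∅; now ∅.
The set is empty and remains empty for the remaining 1 symbol.
That set has 0 states.

0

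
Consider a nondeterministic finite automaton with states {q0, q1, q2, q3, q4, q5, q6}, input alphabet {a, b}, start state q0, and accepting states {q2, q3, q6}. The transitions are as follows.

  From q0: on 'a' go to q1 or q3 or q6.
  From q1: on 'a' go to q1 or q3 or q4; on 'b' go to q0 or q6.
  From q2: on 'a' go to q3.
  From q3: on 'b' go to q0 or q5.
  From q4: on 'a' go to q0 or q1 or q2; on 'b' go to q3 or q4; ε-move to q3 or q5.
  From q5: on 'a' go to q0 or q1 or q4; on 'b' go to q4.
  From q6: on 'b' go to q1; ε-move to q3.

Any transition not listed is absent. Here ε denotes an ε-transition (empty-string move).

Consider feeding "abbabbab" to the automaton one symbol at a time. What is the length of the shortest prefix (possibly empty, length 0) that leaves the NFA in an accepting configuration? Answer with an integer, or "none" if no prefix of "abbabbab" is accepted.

Start in {q0}.
Read 'a': {q0} → {q1, q3, q6}.
None of the earlier sets intersect F, but {q1, q3, q6} does.

1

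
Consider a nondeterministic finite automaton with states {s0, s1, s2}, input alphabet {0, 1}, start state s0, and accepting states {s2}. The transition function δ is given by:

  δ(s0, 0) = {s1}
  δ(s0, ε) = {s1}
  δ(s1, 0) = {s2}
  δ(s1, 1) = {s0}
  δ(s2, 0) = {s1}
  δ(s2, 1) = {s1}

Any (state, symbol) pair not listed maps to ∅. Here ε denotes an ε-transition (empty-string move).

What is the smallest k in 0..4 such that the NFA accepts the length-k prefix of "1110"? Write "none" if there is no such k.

Start: ε-closure({s0}) = {s0, s1}.
Read '1': s0→∅, s1→{s0}; union {s0}; ε-closure = {s0, s1}.
Read '1': s0→∅, s1→{s0}; union {s0}; ε-closure = {s0, s1}.
Read '1': s0→∅, s1→{s0}; union {s0}; ε-closure = {s0, s1}.
Read '0': s0→{s1}, s1→{s2}; now {s1, s2}.
None of the earlier sets intersect F, but {s1, s2} does.

4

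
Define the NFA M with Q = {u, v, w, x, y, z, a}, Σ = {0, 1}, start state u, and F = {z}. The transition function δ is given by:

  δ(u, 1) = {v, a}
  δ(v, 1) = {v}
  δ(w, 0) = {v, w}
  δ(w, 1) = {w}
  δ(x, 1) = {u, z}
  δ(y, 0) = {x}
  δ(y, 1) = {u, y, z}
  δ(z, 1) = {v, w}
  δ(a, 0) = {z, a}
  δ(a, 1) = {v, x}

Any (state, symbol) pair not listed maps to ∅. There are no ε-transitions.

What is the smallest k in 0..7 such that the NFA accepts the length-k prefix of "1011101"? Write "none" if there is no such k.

Start in {u}.
Read '1': {u} → {v, a}.
Read '0': {v, a} → {z, a}.
None of the earlier sets intersect F, but {z, a} does.

2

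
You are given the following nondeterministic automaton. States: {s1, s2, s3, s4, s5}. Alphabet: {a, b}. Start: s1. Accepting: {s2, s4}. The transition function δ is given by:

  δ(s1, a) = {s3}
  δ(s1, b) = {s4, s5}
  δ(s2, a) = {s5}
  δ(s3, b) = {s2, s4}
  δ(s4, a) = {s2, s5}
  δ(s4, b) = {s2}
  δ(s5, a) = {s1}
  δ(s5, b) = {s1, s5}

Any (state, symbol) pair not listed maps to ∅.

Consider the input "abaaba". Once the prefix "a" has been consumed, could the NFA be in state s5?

No

Start in {s1}.
Read 'a': {s1} → {s3}.
State s5 is not in {s3}.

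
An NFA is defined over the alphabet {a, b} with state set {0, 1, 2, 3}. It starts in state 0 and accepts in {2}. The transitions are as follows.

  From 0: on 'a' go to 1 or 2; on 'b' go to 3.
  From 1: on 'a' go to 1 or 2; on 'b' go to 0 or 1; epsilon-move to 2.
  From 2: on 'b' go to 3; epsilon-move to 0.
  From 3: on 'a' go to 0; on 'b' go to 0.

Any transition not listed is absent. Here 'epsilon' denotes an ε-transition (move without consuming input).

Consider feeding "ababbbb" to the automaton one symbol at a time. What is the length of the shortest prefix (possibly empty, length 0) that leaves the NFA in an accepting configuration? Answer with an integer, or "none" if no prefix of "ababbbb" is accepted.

Start in {0}.
Read 'a': {0} → {0, 1, 2}.
None of the earlier sets intersect F, but {0, 1, 2} does.

1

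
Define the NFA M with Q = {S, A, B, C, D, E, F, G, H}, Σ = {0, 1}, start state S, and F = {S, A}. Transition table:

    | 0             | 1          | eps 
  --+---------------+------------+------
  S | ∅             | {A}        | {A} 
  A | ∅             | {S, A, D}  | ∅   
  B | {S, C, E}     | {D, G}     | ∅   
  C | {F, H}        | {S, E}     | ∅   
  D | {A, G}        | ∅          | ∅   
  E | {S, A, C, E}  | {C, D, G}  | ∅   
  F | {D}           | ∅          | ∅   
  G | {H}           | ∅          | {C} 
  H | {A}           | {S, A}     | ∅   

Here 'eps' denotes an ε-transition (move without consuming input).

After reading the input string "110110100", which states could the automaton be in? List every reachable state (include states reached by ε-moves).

{S, A, C, E, F, H}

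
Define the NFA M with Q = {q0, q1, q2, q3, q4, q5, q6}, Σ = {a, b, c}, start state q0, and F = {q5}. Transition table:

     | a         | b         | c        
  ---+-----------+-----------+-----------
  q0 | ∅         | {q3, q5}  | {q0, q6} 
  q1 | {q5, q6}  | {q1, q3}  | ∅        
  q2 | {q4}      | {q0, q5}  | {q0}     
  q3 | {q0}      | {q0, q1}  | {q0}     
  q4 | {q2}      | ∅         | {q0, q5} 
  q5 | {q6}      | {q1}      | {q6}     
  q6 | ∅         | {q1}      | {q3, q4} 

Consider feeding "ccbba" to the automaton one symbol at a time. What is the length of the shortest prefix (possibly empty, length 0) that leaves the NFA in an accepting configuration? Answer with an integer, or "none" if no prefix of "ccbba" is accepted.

Start in {q0}.
Read 'c': q0→{q0, q6}; now {q0, q6}.
Read 'c': q0→{q0, q6}, q6→{q3, q4}; now {q0, q3, q4, q6}.
Read 'b': q0→{q3, q5}, q3→{q0, q1}, q4→∅, q6→{q1}; now {q0, q1, q3, q5}.
None of the earlier sets intersect F, but {q0, q1, q3, q5} does.

3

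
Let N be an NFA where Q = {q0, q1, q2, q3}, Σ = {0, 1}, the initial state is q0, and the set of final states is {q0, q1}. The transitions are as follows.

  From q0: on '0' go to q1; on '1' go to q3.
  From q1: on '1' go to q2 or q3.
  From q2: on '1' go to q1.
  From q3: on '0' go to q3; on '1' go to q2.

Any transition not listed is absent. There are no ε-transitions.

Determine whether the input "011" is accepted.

Start in {q0}.
Read '0': q0→{q1}; now {q1}.
Read '1': q1→{q2, q3}; now {q2, q3}.
Read '1': q2→{q1}, q3→{q2}; now {q1, q2}.
The final set {q1, q2} contains the accepting state q1.

Yes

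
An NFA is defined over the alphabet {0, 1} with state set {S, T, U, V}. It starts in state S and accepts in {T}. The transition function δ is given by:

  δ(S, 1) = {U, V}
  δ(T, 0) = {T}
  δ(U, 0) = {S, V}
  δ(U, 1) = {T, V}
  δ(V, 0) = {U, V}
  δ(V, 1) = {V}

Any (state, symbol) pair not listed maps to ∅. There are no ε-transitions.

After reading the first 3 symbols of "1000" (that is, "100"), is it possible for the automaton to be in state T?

No

Start in {S}.
Read '1': S→{U, V}; now {U, V}.
Read '0': U→{S, V}, V→{U, V}; now {S, U, V}.
Read '0': S→∅, U→{S, V}, V→{U, V}; now {S, U, V}.
State T is not in {S, U, V}.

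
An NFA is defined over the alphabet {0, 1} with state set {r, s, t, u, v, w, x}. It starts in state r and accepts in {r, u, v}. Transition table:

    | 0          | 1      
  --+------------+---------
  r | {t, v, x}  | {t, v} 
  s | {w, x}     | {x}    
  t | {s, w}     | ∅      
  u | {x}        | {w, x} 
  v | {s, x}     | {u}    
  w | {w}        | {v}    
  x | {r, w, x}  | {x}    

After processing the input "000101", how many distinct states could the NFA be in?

3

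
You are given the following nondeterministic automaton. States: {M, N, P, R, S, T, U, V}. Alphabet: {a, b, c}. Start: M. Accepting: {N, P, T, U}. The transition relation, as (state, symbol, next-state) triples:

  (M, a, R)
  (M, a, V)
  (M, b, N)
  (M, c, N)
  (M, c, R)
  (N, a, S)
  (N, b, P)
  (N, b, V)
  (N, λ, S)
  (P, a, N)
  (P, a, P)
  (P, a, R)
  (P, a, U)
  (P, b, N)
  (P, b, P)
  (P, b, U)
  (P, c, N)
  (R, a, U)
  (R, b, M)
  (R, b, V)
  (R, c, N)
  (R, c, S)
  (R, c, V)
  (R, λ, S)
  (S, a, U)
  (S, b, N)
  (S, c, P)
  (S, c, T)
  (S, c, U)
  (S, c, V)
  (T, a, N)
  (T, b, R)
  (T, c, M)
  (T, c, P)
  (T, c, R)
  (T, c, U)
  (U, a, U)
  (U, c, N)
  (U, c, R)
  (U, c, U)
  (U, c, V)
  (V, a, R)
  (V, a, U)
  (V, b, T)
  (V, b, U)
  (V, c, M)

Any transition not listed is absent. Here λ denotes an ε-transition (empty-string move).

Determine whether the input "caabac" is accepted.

No

Start in {M}.
Read 'c': M→{N, R}; union {N, R}; ε-closure = {N, R, S}.
Read 'a': N→{S}, R→{U}, S→{U}; now {S, U}.
Read 'a': S→{U}, U→{U}; now {U}.
Read 'b': U→∅; now ∅.
The set is empty and remains empty for the remaining 2 symbols.
The final set ∅ contains no accepting state.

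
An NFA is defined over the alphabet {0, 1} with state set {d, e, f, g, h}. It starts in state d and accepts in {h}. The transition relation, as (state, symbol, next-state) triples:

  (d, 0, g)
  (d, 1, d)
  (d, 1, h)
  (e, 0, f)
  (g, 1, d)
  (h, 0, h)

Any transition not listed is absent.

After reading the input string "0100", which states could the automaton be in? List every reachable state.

Start in {d}.
Read '0': d→{g}; now {g}.
Read '1': g→{d}; now {d}.
Read '0': d→{g}; now {g}.
Read '0': g→∅; now ∅.

∅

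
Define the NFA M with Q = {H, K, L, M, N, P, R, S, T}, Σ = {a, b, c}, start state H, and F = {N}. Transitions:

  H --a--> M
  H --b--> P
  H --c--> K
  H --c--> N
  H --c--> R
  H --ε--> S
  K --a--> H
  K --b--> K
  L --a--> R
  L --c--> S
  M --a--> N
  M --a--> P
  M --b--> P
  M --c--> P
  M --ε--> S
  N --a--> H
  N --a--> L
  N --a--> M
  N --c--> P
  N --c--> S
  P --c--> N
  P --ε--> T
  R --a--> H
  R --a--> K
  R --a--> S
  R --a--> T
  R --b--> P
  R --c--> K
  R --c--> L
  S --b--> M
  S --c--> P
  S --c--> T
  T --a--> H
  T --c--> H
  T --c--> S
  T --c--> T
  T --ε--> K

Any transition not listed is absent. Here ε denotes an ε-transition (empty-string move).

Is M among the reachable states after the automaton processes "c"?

Start: ε-closure({H}) = {H, S}.
Read 'c': H→{K, N, R}, S→{P, T}; now {K, N, P, R, T}.
State M is not in {K, N, P, R, T}.

No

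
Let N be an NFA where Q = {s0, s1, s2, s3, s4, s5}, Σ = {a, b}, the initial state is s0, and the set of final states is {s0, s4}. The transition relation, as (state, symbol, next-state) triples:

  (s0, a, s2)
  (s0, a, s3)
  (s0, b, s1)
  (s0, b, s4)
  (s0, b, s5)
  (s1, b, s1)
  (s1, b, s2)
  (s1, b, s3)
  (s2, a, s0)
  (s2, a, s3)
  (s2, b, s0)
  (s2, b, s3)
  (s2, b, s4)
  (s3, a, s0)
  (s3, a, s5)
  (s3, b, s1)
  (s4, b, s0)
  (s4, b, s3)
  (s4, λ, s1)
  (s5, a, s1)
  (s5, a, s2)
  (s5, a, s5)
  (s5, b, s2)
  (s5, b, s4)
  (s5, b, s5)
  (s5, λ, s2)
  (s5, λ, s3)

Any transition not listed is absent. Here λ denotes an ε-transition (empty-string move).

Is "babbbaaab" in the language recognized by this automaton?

Start in {s0}.
Read 'b': s0→{s1, s4, s5}; union {s1, s4, s5}; ε-closure = {s1, s2, s3, s4, s5}.
Read 'a': s1→∅, s2→{s0, s3}, s3→{s0, s5}, s4→∅, s5→{s1, s2, s5}; now {s0, s1, s2, s3, s5}.
Read 'b': s0→{s1, s4, s5}, s1→{s1, s2, s3}, s2→{s0, s3, s4}, s3→{s1}, s5→{s2, s4, s5}; now {s0, s1, s2, s3, s4, s5}.
Read 'b': s0→{s1, s4, s5}, s1→{s1, s2, s3}, s2→{s0, s3, s4}, s3→{s1}, s4→{s0, s3}, s5→{s2, s4, s5}; now {s0, s1, s2, s3, s4, s5}.
Read 'b': s0→{s1, s4, s5}, s1→{s1, s2, s3}, s2→{s0, s3, s4}, s3→{s1}, s4→{s0, s3}, s5→{s2, s4, s5}; now {s0, s1, s2, s3, s4, s5}.
Read 'a': s0→{s2, s3}, s1→∅, s2→{s0, s3}, s3→{s0, s5}, s4→∅, s5→{s1, s2, s5}; now {s0, s1, s2, s3, s5}.
Read 'a': s0→{s2, s3}, s1→∅, s2→{s0, s3}, s3→{s0, s5}, s5→{s1, s2, s5}; now {s0, s1, s2, s3, s5}.
Read 'a': s0→{s2, s3}, s1→∅, s2→{s0, s3}, s3→{s0, s5}, s5→{s1, s2, s5}; now {s0, s1, s2, s3, s5}.
Read 'b': s0→{s1, s4, s5}, s1→{s1, s2, s3}, s2→{s0, s3, s4}, s3→{s1}, s5→{s2, s4, s5}; now {s0, s1, s2, s3, s4, s5}.
The final set {s0, s1, s2, s3, s4, s5} contains the accepting states s0, s4.

Yes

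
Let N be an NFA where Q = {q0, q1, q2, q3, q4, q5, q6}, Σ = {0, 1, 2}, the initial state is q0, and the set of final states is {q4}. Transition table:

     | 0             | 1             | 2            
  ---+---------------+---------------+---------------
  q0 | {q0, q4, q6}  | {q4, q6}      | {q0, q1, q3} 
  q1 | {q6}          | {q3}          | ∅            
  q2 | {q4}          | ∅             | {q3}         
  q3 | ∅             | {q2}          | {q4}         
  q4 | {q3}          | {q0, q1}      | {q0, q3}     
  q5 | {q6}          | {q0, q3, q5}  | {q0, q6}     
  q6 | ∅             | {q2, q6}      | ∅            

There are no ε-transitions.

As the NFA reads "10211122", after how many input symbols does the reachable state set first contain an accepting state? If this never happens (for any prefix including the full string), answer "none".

1

Start in {q0}.
Read '1': q0→{q4, q6}; now {q4, q6}.
None of the earlier sets intersect F, but {q4, q6} does.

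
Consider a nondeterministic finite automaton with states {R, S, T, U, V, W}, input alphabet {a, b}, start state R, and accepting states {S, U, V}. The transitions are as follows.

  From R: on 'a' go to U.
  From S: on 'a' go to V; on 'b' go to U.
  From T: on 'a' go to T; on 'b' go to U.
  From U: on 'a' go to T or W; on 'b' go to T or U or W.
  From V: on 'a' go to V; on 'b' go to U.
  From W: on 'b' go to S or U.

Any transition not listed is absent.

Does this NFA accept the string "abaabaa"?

No

Start in {R}.
Read 'a': R→{U}; now {U}.
Read 'b': U→{T, U, W}; now {T, U, W}.
Read 'a': T→{T}, U→{T, W}, W→∅; now {T, W}.
Read 'a': T→{T}, W→∅; now {T}.
Read 'b': T→{U}; now {U}.
Read 'a': U→{T, W}; now {T, W}.
Read 'a': T→{T}, W→∅; now {T}.
The final set {T} contains no accepting state.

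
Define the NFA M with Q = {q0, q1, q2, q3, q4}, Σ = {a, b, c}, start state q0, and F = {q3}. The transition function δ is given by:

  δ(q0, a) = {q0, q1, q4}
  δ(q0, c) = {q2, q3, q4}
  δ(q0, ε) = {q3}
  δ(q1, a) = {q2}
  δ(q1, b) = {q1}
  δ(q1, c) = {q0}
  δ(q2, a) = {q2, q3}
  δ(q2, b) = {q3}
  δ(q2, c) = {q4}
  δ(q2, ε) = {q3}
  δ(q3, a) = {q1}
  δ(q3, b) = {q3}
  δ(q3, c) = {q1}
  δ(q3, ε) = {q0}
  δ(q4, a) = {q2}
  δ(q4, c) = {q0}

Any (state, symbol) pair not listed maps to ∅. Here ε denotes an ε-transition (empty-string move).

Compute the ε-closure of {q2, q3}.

Begin with {q2, q3}.
ε-move q3 → q0; add q0.

{q0, q2, q3}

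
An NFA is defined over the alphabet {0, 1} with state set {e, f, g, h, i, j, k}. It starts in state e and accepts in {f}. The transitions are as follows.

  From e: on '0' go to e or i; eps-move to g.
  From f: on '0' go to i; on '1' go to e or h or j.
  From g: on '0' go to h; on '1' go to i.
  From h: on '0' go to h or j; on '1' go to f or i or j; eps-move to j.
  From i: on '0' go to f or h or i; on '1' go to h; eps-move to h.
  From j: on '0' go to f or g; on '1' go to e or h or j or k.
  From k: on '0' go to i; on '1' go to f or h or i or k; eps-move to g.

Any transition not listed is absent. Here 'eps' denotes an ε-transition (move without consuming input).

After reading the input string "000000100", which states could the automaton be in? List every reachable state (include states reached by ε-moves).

Start: ε-closure({e}) = {e, g}.
Read '0': {e, g} → {e, g, h, i, j}.
Read '0': {e, g, h, i, j} → {e, f, g, h, i, j}.
Read '0': {e, f, g, h, i, j} → {e, f, g, h, i, j}.
Read '0': {e, f, g, h, i, j} → {e, f, g, h, i, j}.
Read '0': {e, f, g, h, i, j} → {e, f, g, h, i, j}.
Read '0': {e, f, g, h, i, j} → {e, f, g, h, i, j}.
Read '1': {e, f, g, h, i, j} → {e, f, g, h, i, j, k}.
Read '0': {e, f, g, h, i, j, k} → {e, f, g, h, i, j}.
Read '0': {e, f, g, h, i, j} → {e, f, g, h, i, j}.

{e, f, g, h, i, j}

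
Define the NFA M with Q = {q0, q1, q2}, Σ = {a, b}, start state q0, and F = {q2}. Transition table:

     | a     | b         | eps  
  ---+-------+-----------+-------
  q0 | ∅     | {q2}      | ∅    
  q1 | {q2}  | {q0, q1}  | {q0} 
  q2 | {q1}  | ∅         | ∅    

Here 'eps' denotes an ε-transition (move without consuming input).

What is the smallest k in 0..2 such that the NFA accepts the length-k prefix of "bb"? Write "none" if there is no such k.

Start in {q0}.
Read 'b': {q0} → {q2}.
None of the earlier sets intersect F, but {q2} does.

1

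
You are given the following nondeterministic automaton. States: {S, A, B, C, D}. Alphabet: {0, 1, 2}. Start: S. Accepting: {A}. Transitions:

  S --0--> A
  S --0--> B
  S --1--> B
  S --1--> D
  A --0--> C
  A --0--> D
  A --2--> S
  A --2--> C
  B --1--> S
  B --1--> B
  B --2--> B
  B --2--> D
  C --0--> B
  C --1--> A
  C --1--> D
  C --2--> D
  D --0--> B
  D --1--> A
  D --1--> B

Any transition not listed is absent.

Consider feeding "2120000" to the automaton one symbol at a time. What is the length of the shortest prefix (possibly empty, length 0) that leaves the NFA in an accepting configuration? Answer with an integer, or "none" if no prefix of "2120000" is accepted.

Start in {S}.
Read '2': S→∅; now ∅.
The set is empty and remains empty for the remaining 6 symbols.
No reachable set along the way intersects F.

none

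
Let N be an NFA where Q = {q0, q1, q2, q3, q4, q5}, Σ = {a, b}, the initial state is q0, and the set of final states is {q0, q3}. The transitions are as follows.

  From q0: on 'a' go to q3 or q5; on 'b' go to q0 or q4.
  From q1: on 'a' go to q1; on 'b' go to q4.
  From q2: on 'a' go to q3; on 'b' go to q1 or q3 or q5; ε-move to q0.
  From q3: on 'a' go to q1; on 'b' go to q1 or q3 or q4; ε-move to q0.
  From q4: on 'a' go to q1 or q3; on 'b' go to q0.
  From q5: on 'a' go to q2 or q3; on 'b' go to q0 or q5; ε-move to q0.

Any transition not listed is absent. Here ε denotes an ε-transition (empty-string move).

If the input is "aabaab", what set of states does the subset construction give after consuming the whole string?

Start in {q0}.
Read 'a': {q0} → {q0, q3, q5}.
Read 'a': {q0, q3, q5} → {q0, q1, q2, q3, q5}.
Read 'b': {q0, q1, q2, q3, q5} → {q0, q1, q3, q4, q5}.
Read 'a': {q0, q1, q3, q4, q5} → {q0, q1, q2, q3, q5}.
Read 'a': {q0, q1, q2, q3, q5} → {q0, q1, q2, q3, q5}.
Read 'b': {q0, q1, q2, q3, q5} → {q0, q1, q3, q4, q5}.

{q0, q1, q3, q4, q5}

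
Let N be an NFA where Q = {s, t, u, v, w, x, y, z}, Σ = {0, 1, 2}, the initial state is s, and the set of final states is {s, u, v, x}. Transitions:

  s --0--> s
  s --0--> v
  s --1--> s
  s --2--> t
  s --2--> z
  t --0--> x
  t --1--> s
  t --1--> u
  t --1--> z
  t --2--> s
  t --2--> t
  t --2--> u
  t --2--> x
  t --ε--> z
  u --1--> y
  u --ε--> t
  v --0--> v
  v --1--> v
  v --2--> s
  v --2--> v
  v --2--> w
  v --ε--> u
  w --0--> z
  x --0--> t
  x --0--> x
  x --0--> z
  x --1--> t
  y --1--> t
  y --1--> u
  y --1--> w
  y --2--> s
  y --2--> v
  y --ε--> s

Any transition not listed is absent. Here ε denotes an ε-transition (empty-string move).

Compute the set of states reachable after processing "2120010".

Start in {s}.
Read '2': {s} → {t, z}.
Read '1': {t, z} → {s, t, u, z}.
Read '2': {s, t, u, z} → {s, t, u, x, z}.
Read '0': {s, t, u, x, z} → {s, t, u, v, x, z}.
Read '0': {s, t, u, v, x, z} → {s, t, u, v, x, z}.
Read '1': {s, t, u, v, x, z} → {s, t, u, v, y, z}.
Read '0': {s, t, u, v, y, z} → {s, t, u, v, x, z}.

{s, t, u, v, x, z}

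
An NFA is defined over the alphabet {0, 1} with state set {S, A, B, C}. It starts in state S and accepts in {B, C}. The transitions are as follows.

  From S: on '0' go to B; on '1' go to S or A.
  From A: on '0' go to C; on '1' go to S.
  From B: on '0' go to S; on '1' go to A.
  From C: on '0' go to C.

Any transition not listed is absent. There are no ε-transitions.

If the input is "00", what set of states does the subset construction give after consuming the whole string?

{S}

Start in {S}.
Read '0': {S} → {B}.
Read '0': {B} → {S}.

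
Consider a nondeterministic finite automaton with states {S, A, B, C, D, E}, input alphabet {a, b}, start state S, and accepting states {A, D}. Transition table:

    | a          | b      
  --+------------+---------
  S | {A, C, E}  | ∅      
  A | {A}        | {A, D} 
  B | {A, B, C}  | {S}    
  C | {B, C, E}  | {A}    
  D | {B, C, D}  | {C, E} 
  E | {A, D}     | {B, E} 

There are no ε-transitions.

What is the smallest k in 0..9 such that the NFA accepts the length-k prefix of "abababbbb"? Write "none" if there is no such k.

Start in {S}.
Read 'a': S→{A, C, E}; now {A, C, E}.
None of the earlier sets intersect F, but {A, C, E} does.

1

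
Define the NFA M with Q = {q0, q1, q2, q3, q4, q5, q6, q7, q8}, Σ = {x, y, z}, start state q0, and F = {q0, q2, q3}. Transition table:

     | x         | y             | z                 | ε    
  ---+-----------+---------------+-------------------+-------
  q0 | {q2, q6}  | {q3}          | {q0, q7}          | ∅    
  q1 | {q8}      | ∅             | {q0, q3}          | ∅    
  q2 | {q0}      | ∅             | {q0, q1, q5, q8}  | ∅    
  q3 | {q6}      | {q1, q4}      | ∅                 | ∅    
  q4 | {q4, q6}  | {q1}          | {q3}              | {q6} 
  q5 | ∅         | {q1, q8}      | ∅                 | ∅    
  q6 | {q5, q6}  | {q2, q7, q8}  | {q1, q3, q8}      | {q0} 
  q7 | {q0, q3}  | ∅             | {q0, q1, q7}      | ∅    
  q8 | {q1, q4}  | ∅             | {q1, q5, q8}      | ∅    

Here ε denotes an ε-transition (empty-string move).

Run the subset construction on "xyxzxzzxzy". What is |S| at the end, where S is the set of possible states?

Start in {q0}.
Read 'x': q0→{q2, q6}; union {q2, q6}; ε-closure = {q0, q2, q6}.
Read 'y': q0→{q3}, q2→∅, q6→{q2, q7, q8}; now {q2, q3, q7, q8}.
Read 'x': q2→{q0}, q3→{q6}, q7→{q0, q3}, q8→{q1, q4}; now {q0, q1, q3, q4, q6}.
Read 'z': q0→{q0, q7}, q1→{q0, q3}, q3→∅, q4→{q3}, q6→{q1, q3, q8}; now {q0, q1, q3, q7, q8}.
Read 'x': q0→{q2, q6}, q1→{q8}, q3→{q6}, q7→{q0, q3}, q8→{q1, q4}; now {q0, q1, q2, q3, q4, q6, q8}.
Read 'z': q0→{q0, q7}, q1→{q0, q3}, q2→{q0, q1, q5, q8}, q3→∅, q4→{q3}, q6→{q1, q3, q8}, q8→{q1, q5, q8}; now {q0, q1, q3, q5, q7, q8}.
Read 'z': q0→{q0, q7}, q1→{q0, q3}, q3→∅, q5→∅, q7→{q0, q1, q7}, q8→{q1, q5, q8}; now {q0, q1, q3, q5, q7, q8}.
Read 'x': q0→{q2, q6}, q1→{q8}, q3→{q6}, q5→∅, q7→{q0, q3}, q8→{q1, q4}; now {q0, q1, q2, q3, q4, q6, q8}.
Read 'z': q0→{q0, q7}, q1→{q0, q3}, q2→{q0, q1, q5, q8}, q3→∅, q4→{q3}, q6→{q1, q3, q8}, q8→{q1, q5, q8}; now {q0, q1, q3, q5, q7, q8}.
Read 'y': q0→{q3}, q1→∅, q3→{q1, q4}, q5→{q1, q8}, q7→∅, q8→∅; union {q1, q3, q4, q8}; ε-closure = {q0, q1, q3, q4, q6, q8}.
That set has 6 states.

6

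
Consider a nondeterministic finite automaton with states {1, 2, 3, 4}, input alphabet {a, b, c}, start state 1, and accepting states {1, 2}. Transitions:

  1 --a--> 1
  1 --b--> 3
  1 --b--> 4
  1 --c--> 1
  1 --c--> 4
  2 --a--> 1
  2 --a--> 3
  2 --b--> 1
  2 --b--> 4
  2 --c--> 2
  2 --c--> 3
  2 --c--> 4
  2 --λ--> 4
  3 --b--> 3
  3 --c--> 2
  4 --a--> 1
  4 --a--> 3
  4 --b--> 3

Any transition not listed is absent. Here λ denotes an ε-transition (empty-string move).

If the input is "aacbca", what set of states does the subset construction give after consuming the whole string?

Start in {1}.
Read 'a': 1→{1}; now {1}.
Read 'a': 1→{1}; now {1}.
Read 'c': 1→{1, 4}; now {1, 4}.
Read 'b': 1→{3, 4}, 4→{3}; now {3, 4}.
Read 'c': 3→{2}, 4→∅; union {2}; ε-closure = {2, 4}.
Read 'a': 2→{1, 3}, 4→{1, 3}; now {1, 3}.

{1, 3}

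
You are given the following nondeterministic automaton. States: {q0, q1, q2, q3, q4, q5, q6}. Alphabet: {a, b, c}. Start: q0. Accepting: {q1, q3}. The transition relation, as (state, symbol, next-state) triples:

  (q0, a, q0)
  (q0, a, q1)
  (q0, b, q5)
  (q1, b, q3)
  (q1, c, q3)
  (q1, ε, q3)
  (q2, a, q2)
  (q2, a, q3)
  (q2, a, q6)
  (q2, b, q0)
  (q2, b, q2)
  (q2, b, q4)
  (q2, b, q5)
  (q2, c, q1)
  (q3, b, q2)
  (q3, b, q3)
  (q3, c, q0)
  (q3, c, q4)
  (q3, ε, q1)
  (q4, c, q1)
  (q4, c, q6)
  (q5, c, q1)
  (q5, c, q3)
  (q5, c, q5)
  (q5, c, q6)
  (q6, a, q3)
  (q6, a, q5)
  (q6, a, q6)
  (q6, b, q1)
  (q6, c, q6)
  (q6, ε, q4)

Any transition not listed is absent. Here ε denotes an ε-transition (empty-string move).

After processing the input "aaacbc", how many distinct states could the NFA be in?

Start in {q0}.
Read 'a': q0→{q0, q1}; union {q0, q1}; ε-closure = {q0, q1, q3}.
Read 'a': q0→{q0, q1}, q1→∅, q3→∅; union {q0, q1}; ε-closure = {q0, q1, q3}.
Read 'a': q0→{q0, q1}, q1→∅, q3→∅; union {q0, q1}; ε-closure = {q0, q1, q3}.
Read 'c': q0→∅, q1→{q3}, q3→{q0, q4}; union {q0, q3, q4}; ε-closure = {q0, q1, q3, q4}.
Read 'b': q0→{q5}, q1→{q3}, q3→{q2, q3}, q4→∅; union {q2, q3, q5}; ε-closure = {q1, q2, q3, q5}.
Read 'c': q1→{q3}, q2→{q1}, q3→{q0, q4}, q5→{q1, q3, q5, q6}; now {q0, q1, q3, q4, q5, q6}.
That set has 6 states.

6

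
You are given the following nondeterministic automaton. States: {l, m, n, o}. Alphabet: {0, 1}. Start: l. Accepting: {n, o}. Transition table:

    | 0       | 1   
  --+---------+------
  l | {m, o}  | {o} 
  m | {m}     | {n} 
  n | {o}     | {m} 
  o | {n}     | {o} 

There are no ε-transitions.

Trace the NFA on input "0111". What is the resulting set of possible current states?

{n, o}

Start in {l}.
Read '0': {l} → {m, o}.
Read '1': {m, o} → {n, o}.
Read '1': {n, o} → {m, o}.
Read '1': {m, o} → {n, o}.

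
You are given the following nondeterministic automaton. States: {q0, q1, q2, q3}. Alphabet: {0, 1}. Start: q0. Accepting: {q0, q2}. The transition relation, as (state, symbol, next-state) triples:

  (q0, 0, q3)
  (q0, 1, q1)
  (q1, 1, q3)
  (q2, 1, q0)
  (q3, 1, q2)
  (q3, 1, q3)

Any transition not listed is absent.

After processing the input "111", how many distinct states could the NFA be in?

2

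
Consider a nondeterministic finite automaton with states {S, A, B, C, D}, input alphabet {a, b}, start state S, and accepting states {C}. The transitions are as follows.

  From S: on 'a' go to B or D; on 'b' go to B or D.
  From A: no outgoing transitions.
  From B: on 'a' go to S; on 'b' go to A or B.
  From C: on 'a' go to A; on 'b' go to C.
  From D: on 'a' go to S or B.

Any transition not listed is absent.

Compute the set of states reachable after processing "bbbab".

{B, D}

Start in {S}.
Read 'b': S→{B, D}; now {B, D}.
Read 'b': B→{A, B}, D→∅; now {A, B}.
Read 'b': A→∅, B→{A, B}; now {A, B}.
Read 'a': A→∅, B→{S}; now {S}.
Read 'b': S→{B, D}; now {B, D}.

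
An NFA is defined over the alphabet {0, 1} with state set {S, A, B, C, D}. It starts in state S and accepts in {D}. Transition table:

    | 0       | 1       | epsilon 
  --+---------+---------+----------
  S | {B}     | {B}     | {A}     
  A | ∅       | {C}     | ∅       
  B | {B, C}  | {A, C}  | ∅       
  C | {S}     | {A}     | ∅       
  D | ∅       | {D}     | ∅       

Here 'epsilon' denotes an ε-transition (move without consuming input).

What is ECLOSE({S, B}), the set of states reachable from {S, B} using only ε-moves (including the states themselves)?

Begin with {S, B}.
ε-move S → A; add A.

{S, A, B}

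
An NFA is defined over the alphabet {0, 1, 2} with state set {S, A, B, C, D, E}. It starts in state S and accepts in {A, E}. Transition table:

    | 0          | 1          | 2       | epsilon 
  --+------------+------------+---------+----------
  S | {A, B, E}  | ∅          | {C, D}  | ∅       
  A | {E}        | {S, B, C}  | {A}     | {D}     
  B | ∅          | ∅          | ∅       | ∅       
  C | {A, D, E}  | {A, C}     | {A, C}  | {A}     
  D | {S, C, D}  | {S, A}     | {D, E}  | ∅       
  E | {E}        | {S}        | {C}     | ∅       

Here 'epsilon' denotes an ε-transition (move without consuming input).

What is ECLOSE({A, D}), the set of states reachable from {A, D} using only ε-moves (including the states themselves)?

Begin with {A, D}.
No ε-moves leave this set, so the closure equals the set itself.

{A, D}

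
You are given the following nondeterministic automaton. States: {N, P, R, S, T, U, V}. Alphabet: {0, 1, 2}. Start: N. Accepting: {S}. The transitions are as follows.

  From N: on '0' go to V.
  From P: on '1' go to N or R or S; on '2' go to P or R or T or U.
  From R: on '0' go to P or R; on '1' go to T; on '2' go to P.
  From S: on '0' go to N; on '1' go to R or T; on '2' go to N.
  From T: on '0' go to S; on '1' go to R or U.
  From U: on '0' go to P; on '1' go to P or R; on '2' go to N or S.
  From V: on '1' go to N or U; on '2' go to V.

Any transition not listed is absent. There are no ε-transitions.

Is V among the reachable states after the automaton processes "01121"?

Start in {N}.
Read '0': N→{V}; now {V}.
Read '1': V→{N, U}; now {N, U}.
Read '1': N→∅, U→{P, R}; now {P, R}.
Read '2': P→{P, R, T, U}, R→{P}; now {P, R, T, U}.
Read '1': P→{N, R, S}, R→{T}, T→{R, U}, U→{P, R}; now {N, P, R, S, T, U}.
State V is not in {N, P, R, S, T, U}.

No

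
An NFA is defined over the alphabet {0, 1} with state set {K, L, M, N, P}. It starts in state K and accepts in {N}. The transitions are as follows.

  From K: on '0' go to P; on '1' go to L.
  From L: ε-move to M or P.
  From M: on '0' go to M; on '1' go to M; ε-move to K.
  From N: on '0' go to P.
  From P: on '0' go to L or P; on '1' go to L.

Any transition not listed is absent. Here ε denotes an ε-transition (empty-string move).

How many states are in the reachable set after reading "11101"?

4

Start in {K}.
Read '1': {K} → {K, L, M, P}.
Read '1': {K, L, M, P} → {K, L, M, P}.
Read '1': {K, L, M, P} → {K, L, M, P}.
Read '0': {K, L, M, P} → {K, L, M, P}.
Read '1': {K, L, M, P} → {K, L, M, P}.
That set has 4 states.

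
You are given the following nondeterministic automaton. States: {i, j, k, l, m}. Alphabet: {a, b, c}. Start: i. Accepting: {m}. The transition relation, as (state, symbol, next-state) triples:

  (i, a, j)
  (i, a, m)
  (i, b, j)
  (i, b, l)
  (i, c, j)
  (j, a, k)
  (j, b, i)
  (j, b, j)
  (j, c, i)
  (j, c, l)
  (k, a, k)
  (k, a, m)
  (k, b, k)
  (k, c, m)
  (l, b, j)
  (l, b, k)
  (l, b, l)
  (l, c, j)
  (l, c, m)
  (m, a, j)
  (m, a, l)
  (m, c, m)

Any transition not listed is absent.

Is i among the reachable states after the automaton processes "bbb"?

Yes

Start in {i}.
Read 'b': {i} → {j, l}.
Read 'b': {j, l} → {i, j, k, l}.
Read 'b': {i, j, k, l} → {i, j, k, l}.
State i is in {i, j, k, l}.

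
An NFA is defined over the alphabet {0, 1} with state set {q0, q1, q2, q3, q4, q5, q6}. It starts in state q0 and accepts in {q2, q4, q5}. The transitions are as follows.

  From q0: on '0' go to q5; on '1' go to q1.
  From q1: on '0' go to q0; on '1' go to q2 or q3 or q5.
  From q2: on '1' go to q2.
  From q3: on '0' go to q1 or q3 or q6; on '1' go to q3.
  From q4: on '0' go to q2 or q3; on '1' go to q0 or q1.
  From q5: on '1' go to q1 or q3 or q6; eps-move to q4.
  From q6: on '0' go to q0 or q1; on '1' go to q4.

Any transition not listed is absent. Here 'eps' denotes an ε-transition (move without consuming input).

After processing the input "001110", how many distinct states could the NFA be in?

3

Start in {q0}.
Read '0': q0→{q5}; union {q5}; ε-closure = {q4, q5}.
Read '0': q4→{q2, q3}, q5→∅; now {q2, q3}.
Read '1': q2→{q2}, q3→{q3}; now {q2, q3}.
Read '1': q2→{q2}, q3→{q3}; now {q2, q3}.
Read '1': q2→{q2}, q3→{q3}; now {q2, q3}.
Read '0': q2→∅, q3→{q1, q3, q6}; now {q1, q3, q6}.
That set has 3 states.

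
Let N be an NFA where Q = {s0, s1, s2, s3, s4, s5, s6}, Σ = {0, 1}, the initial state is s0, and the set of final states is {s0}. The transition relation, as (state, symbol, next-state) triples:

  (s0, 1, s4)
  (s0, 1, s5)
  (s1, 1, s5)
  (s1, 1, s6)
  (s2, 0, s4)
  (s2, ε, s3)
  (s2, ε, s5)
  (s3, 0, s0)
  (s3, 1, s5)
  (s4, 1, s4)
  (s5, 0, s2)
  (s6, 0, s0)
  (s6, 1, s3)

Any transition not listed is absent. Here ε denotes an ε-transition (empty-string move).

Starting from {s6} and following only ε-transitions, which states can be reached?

{s6}

Begin with {s6}.
No ε-moves leave this set, so the closure equals the set itself.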